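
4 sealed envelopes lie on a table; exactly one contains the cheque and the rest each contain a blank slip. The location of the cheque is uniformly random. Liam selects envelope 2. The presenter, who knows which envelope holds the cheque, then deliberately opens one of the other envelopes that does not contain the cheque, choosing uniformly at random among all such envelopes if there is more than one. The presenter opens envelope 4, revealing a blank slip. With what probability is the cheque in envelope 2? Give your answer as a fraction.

1/4

Consider each possible location of the cheque in turn.
If it is in either of envelopes 1 and 3 (prior 1/4 each): the presenter has 2 equally likely choices, so probability 1/2; weight (1/4)·(1/2) = 1/8 each.
If it is in envelope 2 (prior 1/4): the presenter has 3 equally likely choices, so probability 1/3; weight (1/4)·(1/3) = 1/12.
If it is in envelope 4 (prior 1/4): the presenter opened envelope 4, so this case is ruled out; weight (1/4)·0 = 0.
The weights sum to 1/3.
So P(the cheque in envelope 2 | the presenter opened envelope 4) = (1/12) / (1/3) = 1/4.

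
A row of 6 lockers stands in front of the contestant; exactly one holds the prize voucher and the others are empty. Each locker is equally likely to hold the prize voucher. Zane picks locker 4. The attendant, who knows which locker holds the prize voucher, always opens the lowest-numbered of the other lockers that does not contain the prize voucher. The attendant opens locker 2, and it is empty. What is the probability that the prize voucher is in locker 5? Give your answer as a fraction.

Apply Bayes' rule, conditioning on where the prize voucher actually is.
If it is in locker 1 (prior 1/6): locker 2 is the lowest-numbered option available, probability 1; weight (1/6)·1 = 1/6.
If it is in locker 2 (prior 1/6): the attendant opened locker 2, so this case is ruled out; weight (1/6)·0 = 0.
If it is in any of lockers 3, 4, 5, and 6 (prior 1/6 each): the attendant would have opened locker 1 instead, probability 0; weight (1/6)·0 = 0 each.
The weights sum to 1/6.
So P(the prize voucher in locker 5 | the attendant opened locker 2) = 0 / (1/6) = 0.

0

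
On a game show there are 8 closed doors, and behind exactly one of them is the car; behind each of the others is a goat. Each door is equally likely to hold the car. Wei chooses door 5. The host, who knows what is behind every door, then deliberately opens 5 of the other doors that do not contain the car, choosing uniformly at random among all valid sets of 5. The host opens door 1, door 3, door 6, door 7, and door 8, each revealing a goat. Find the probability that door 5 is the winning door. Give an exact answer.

1/8

Apply Bayes' rule, conditioning on where the car actually is.
If it is behind any of doors 1, 3, 6, 7, and 8 (prior 1/8 each): that door was opened and seen not to hold the prize — ruled out; weight (1/8)·0 = 0 each.
If it is behind either of doors 2 and 4 (prior 1/8 each): the host has 6 equally likely choices, so probability 1/6; weight (1/8)·(1/6) = 1/48 each.
If it is behind door 5 (prior 1/8): the host has 21 equally likely choices, so probability 1/21; weight (1/8)·(1/21) = 1/168.
The weights sum to 1/21.
So P(the car behind door 5 | the host opened door 1, door 3, door 6, door 7, and door 8) = (1/168) / (1/21) = 1/8.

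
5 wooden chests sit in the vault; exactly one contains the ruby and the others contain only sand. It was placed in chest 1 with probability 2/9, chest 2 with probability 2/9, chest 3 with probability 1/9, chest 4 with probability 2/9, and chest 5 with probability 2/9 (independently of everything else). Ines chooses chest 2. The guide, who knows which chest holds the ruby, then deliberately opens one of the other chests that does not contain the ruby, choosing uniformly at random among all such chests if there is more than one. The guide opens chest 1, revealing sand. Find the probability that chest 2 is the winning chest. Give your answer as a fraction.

Consider each possible location of the ruby in turn.
If it is in chest 1 (prior 2/9): the guide opened chest 1, so this case is ruled out; weight (2/9)·0 = 0.
If it is in chest 2 (prior 2/9): the guide has 4 equally likely choices, so probability 1/4; weight (2/9)·(1/4) = 1/18.
If it is in chest 3 (prior 1/9): the guide has 3 equally likely choices, so probability 1/3; weight (1/9)·(1/3) = 1/27.
If it is in either of chests 4 and 5 (prior 2/9 each): the guide has 3 equally likely choices, so probability 1/3; weight (2/9)·(1/3) = 2/27 each.
The weights sum to 13/54.
So P(the ruby in chest 2 | the guide opened chest 1) = (1/18) / (13/54) = 3/13.

3/13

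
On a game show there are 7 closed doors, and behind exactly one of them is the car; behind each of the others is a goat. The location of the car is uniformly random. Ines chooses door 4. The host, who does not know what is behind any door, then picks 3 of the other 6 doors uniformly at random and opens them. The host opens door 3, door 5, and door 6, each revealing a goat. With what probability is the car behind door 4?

1/4

Consider each possible location of the car in turn.
If it is behind any of doors 1, 2, 4, and 7 (prior 1/7 each): the host picks exactly this set with probability 1/20 regardless, and none is the prize; weight (1/7)·(1/20) = 1/140 each.
If it is behind any of doors 3, 5, and 6 (prior 1/7 each): that door was opened and seen not to hold the prize — ruled out; weight (1/7)·0 = 0 each.
The weights sum to 1/35.
So P(the car behind door 4 | the host opened door 3, door 5, and door 6) = (1/140) / (1/35) = 1/4.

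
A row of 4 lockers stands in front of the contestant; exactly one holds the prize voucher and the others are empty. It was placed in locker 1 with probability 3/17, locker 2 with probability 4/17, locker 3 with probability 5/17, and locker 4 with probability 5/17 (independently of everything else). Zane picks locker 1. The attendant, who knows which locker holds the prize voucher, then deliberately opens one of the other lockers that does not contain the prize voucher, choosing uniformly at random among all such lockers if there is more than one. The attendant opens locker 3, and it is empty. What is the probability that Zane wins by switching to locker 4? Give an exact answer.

Condition on the true location of the prize voucher.
If it is in locker 1 (prior 3/17): the attendant has 3 equally likely choices, so probability 1/3; weight (3/17)·(1/3) = 1/17.
If it is in locker 2 (prior 4/17): the attendant has 2 equally likely choices, so probability 1/2; weight (4/17)·(1/2) = 2/17.
If it is in locker 3 (prior 5/17): the attendant opened locker 3, so this case is ruled out; weight (5/17)·0 = 0.
If it is in locker 4 (prior 5/17): the attendant has 2 equally likely choices, so probability 1/2; weight (5/17)·(1/2) = 5/34.
The weights sum to 11/34.
So P(the prize voucher in locker 4 | the attendant opened locker 3) = (5/34) / (11/34) = 5/11.

5/11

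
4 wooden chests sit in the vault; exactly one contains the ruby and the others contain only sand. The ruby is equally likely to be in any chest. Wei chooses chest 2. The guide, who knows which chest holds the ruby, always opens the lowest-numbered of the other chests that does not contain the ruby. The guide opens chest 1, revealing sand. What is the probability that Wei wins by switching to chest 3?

1/3

Condition on the true location of the ruby.
If it is in chest 1 (prior 1/4): the guide opened chest 1, so this case is ruled out; weight (1/4)·0 = 0.
If it is in any of chests 2, 3, and 4 (prior 1/4 each): chest 1 is the lowest-numbered option available, probability 1; weight (1/4)·1 = 1/4 each.
The weights sum to 3/4.
So P(the ruby in chest 3 | the guide opened chest 1) = (1/4) / (3/4) = 1/3.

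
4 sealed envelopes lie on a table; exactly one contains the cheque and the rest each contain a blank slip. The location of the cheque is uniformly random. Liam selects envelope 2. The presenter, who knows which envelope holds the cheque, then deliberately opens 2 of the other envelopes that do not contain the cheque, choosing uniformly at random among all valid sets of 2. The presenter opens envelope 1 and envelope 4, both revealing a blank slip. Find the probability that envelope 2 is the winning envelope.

1/4

Apply Bayes' rule, conditioning on where the cheque actually is.
If it is in either of envelopes 1 and 4 (prior 1/4 each): that envelope was opened and seen not to hold the prize — ruled out; weight (1/4)·0 = 0 each.
If it is in envelope 2 (prior 1/4): the presenter has 3 equally likely choices, so probability 1/3; weight (1/4)·(1/3) = 1/12.
If it is in envelope 3 (prior 1/4): the presenter has no choice, probability 1; weight (1/4)·1 = 1/4.
The weights sum to 1/3.
So P(the cheque in envelope 2 | the presenter opened envelope 1 and envelope 4) = (1/12) / (1/3) = 1/4.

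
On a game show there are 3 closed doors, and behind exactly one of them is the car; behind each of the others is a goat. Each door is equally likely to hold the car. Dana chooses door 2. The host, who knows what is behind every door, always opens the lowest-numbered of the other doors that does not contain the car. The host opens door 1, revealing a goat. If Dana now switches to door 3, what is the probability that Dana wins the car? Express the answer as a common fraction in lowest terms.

1/2

Condition on the true location of the car.
If it is behind door 1 (prior 1/3): the host opened door 1, so this case is ruled out; weight (1/3)·0 = 0.
If it is behind either of doors 2 and 3 (prior 1/3 each): door 1 is the lowest-numbered option available, probability 1; weight (1/3)·1 = 1/3 each.
The weights sum to 2/3.
So P(the car behind door 3 | the host opened door 1) = (1/3) / (2/3) = 1/2.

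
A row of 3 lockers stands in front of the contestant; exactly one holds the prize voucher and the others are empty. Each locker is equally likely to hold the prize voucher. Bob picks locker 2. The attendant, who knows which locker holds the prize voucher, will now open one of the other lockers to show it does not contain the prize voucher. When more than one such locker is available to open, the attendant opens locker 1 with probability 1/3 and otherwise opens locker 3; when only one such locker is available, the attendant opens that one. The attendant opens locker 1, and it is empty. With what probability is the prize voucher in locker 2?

Apply Bayes' rule, conditioning on where the prize voucher actually is.
If it is in locker 1 (prior 1/3): the attendant opened locker 1, so this case is ruled out; weight (1/3)·0 = 0.
If it is in locker 2 (prior 1/3): locker 1 is available, opened with probability 1/3; weight (1/3)·(1/3) = 1/9.
If it is in locker 3 (prior 1/3): only locker 1 is available, probability 1; weight (1/3)·1 = 1/3.
The weights sum to 4/9.
So P(the prize voucher in locker 2 | the attendant opened locker 1) = (1/9) / (4/9) = 1/4.

1/4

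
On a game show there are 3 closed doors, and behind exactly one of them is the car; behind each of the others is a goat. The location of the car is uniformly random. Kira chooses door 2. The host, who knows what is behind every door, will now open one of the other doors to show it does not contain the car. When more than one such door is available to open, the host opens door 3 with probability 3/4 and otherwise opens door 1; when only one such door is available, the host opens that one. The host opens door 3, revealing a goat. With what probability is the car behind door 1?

4/7

Condition on the true location of the car.
If it is behind door 1 (prior 1/3): only door 3 is available, probability 1; weight (1/3)·1 = 1/3.
If it is behind door 2 (prior 1/3): door 3 is available, opened with probability 3/4; weight (1/3)·(3/4) = 1/4.
If it is behind door 3 (prior 1/3): the host opened door 3, so this case is ruled out; weight (1/3)·0 = 0.
The weights sum to 7/12.
So P(the car behind door 1 | the host opened door 3) = (1/3) / (7/12) = 4/7.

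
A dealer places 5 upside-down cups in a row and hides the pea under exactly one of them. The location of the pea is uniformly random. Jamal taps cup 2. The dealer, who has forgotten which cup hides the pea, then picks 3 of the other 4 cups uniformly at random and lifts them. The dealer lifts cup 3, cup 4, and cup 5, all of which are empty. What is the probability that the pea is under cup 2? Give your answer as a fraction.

1/2

Apply Bayes' rule, conditioning on where the pea actually is.
If it is under either of cups 1 and 2 (prior 1/5 each): the dealer picks exactly this set with probability 1/4 regardless, and none is the prize; weight (1/5)·(1/4) = 1/20 each.
If it is under any of cups 3, 4, and 5 (prior 1/5 each): that cup was opened and seen not to hold the prize — ruled out; weight (1/5)·0 = 0 each.
The weights sum to 1/10.
So P(the pea under cup 2 | the dealer opened cup 3, cup 4, and cup 5) = (1/20) / (1/10) = 1/2.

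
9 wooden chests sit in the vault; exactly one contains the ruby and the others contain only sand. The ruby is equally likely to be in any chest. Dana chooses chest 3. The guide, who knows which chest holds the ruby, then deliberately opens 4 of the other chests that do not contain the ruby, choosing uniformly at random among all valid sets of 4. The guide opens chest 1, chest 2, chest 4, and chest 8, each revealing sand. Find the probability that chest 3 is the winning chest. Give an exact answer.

1/9

Consider each possible location of the ruby in turn.
If it is in any of chests 1, 2, 4, and 8 (prior 1/9 each): that chest was opened and seen not to hold the prize — ruled out; weight (1/9)·0 = 0 each.
If it is in chest 3 (prior 1/9): the guide has 70 equally likely choices, so probability 1/70; weight (1/9)·(1/70) = 1/630.
If it is in any of chests 5, 6, 7, and 9 (prior 1/9 each): the guide has 35 equally likely choices, so probability 1/35; weight (1/9)·(1/35) = 1/315 each.
The weights sum to 1/70.
So P(the ruby in chest 3 | the guide opened chest 1, chest 2, chest 4, and chest 8) = (1/630) / (1/70) = 1/9.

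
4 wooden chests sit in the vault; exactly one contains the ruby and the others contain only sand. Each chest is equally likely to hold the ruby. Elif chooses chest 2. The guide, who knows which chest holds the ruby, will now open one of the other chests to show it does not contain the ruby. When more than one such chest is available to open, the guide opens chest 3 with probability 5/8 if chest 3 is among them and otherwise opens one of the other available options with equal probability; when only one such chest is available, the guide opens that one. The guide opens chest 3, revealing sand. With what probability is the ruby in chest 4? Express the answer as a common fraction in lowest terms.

Condition on the true location of the ruby.
If it is in any of chests 1, 2, and 4 (prior 1/4 each): chest 3 is available, opened with probability 5/8; weight (1/4)·(5/8) = 5/32 each.
If it is in chest 3 (prior 1/4): the guide opened chest 3, so this case is ruled out; weight (1/4)·0 = 0.
The weights sum to 15/32.
So P(the ruby in chest 4 | the guide opened chest 3) = (5/32) / (15/32) = 1/3.

1/3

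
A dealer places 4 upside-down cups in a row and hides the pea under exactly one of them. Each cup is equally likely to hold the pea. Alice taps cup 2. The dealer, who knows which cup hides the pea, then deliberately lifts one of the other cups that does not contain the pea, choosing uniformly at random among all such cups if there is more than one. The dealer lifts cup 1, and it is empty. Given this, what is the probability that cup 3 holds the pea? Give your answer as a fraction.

Condition on the true location of the pea.
If it is under cup 1 (prior 1/4): the dealer opened cup 1, so this case is ruled out; weight (1/4)·0 = 0.
If it is under cup 2 (prior 1/4): the dealer has 3 equally likely choices, so probability 1/3; weight (1/4)·(1/3) = 1/12.
If it is under either of cups 3 and 4 (prior 1/4 each): the dealer has 2 equally likely choices, so probability 1/2; weight (1/4)·(1/2) = 1/8 each.
The weights sum to 1/3.
So P(the pea under cup 3 | the dealer opened cup 1) = (1/8) / (1/3) = 3/8.

3/8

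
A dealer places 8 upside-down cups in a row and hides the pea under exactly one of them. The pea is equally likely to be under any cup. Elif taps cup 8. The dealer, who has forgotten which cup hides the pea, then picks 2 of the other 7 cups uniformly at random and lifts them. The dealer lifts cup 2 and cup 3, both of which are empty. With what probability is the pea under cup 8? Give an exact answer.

Consider each possible location of the pea in turn.
If it is under any of cups 1, 4, 5, 6, 7, and 8 (prior 1/8 each): the dealer picks exactly this set with probability 1/21 regardless, and none is the prize; weight (1/8)·(1/21) = 1/168 each.
If it is under either of cups 2 and 3 (prior 1/8 each): that cup was opened and seen not to hold the prize — ruled out; weight (1/8)·0 = 0 each.
The weights sum to 1/28.
So P(the pea under cup 8 | the dealer opened cup 2 and cup 3) = (1/168) / (1/28) = 1/6.

1/6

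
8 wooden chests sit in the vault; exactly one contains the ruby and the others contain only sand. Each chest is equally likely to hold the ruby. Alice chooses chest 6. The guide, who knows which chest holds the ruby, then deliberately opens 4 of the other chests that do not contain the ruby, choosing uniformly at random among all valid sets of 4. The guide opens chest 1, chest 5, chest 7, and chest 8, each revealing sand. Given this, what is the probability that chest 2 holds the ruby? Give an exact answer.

Apply Bayes' rule, conditioning on where the ruby actually is.
If it is in any of chests 1, 5, 7, and 8 (prior 1/8 each): that chest was opened and seen not to hold the prize — ruled out; weight (1/8)·0 = 0 each.
If it is in any of chests 2, 3, and 4 (prior 1/8 each): the guide has 15 equally likely choices, so probability 1/15; weight (1/8)·(1/15) = 1/120 each.
If it is in chest 6 (prior 1/8): the guide has 35 equally likely choices, so probability 1/35; weight (1/8)·(1/35) = 1/280.
The weights sum to 1/35.
So P(the ruby in chest 2 | the guide opened chest 1, chest 5, chest 7, and chest 8) = (1/120) / (1/35) = 7/24.

7/24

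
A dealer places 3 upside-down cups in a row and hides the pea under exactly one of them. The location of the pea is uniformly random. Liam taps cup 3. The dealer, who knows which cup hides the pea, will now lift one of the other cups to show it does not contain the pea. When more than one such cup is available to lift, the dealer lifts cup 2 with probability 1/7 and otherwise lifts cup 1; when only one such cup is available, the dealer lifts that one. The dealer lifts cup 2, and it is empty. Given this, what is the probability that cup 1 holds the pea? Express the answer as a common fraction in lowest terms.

7/8

Condition on the true location of the pea.
If it is under cup 1 (prior 1/3): only cup 2 is available, probability 1; weight (1/3)·1 = 1/3.
If it is under cup 2 (prior 1/3): the dealer opened cup 2, so this case is ruled out; weight (1/3)·0 = 0.
If it is under cup 3 (prior 1/3): cup 2 is available, opened with probability 1/7; weight (1/3)·(1/7) = 1/21.
The weights sum to 8/21.
So P(the pea under cup 1 | the dealer opened cup 2) = (1/3) / (8/21) = 7/8.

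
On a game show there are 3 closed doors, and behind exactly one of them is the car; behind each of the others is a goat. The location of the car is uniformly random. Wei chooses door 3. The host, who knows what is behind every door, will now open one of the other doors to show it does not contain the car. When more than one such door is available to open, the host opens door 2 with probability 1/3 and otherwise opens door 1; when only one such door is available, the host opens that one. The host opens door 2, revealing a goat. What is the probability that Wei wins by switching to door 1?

Consider each possible location of the car in turn.
If it is behind door 1 (prior 1/3): only door 2 is available, probability 1; weight (1/3)·1 = 1/3.
If it is behind door 2 (prior 1/3): the host opened door 2, so this case is ruled out; weight (1/3)·0 = 0.
If it is behind door 3 (prior 1/3): door 2 is available, opened with probability 1/3; weight (1/3)·(1/3) = 1/9.
The weights sum to 4/9.
So P(the car behind door 1 | the host opened door 2) = (1/3) / (4/9) = 3/4.

3/4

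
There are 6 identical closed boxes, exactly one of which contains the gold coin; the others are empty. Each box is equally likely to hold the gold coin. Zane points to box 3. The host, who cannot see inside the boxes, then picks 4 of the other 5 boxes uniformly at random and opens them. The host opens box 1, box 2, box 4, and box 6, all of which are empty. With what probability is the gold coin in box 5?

1/2

Because the host chose which boxes to open without knowing where the gold coin is, the choice is independent of the prize location. Learning that none of the 4 opened boxes holds the gold coin simply rules out those 4 locations and leaves the remaining 2 boxes still equally likely by symmetry.
So P(the gold coin in box 5) = 1/2.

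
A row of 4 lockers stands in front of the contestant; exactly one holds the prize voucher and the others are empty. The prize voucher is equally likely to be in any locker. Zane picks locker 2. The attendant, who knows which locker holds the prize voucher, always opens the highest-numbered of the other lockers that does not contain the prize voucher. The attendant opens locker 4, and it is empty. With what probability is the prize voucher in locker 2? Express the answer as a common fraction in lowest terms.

1/3

Apply Bayes' rule, conditioning on where the prize voucher actually is.
If it is in any of lockers 1, 2, and 3 (prior 1/4 each): locker 4 is the highest-numbered option available, probability 1; weight (1/4)·1 = 1/4 each.
If it is in locker 4 (prior 1/4): the attendant opened locker 4, so this case is ruled out; weight (1/4)·0 = 0.
The weights sum to 3/4.
So P(the prize voucher in locker 2 | the attendant opened locker 4) = (1/4) / (3/4) = 1/3.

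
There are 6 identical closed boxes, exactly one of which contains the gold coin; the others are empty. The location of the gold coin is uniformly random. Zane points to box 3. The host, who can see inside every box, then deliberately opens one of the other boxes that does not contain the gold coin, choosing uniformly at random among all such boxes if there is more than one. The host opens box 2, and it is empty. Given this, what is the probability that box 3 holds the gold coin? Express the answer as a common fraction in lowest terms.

1/6

Apply Bayes' rule, conditioning on where the gold coin actually is.
If it is in any of boxes 1, 4, 5, and 6 (prior 1/6 each): the host has 4 equally likely choices, so probability 1/4; weight (1/6)·(1/4) = 1/24 each.
If it is in box 2 (prior 1/6): the host opened box 2, so this case is ruled out; weight (1/6)·0 = 0.
If it is in box 3 (prior 1/6): the host has 5 equally likely choices, so probability 1/5; weight (1/6)·(1/5) = 1/30.
The weights sum to 1/5.
So P(the gold coin in box 3 | the host opened box 2) = (1/30) / (1/5) = 1/6.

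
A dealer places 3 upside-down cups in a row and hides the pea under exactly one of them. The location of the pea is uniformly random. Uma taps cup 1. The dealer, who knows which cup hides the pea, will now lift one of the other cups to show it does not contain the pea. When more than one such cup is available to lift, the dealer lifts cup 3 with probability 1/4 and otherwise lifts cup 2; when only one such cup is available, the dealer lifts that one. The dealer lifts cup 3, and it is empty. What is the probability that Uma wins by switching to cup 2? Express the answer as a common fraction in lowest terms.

Consider each possible location of the pea in turn.
If it is under cup 1 (prior 1/3): cup 3 is available, opened with probability 1/4; weight (1/3)·(1/4) = 1/12.
If it is under cup 2 (prior 1/3): only cup 3 is available, probability 1; weight (1/3)·1 = 1/3.
If it is under cup 3 (prior 1/3): the dealer opened cup 3, so this case is ruled out; weight (1/3)·0 = 0.
The weights sum to 5/12.
So P(the pea under cup 2 | the dealer opened cup 3) = (1/3) / (5/12) = 4/5.

4/5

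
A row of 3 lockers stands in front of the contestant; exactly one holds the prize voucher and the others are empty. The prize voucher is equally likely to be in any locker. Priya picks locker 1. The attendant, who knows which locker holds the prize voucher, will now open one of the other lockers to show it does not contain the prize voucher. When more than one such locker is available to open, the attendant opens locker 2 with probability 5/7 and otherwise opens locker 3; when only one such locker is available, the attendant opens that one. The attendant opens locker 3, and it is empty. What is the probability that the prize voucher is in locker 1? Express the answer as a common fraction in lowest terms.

Consider each possible location of the prize voucher in turn.
If it is in locker 1 (prior 1/3): locker 2 is available but not opened, probability 2/7; weight (1/3)·(2/7) = 2/21.
If it is in locker 2 (prior 1/3): only locker 3 is available, probability 1; weight (1/3)·1 = 1/3.
If it is in locker 3 (prior 1/3): the attendant opened locker 3, so this case is ruled out; weight (1/3)·0 = 0.
The weights sum to 3/7.
So P(the prize voucher in locker 1 | the attendant opened locker 3) = (2/21) / (3/7) = 2/9.

2/9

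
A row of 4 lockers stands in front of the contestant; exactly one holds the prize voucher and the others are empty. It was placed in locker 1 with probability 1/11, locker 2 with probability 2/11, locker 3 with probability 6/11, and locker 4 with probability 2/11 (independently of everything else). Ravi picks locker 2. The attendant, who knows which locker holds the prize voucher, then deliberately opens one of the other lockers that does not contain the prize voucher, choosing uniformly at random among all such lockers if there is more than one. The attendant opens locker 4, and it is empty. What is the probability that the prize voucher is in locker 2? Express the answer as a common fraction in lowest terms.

4/25

Consider each possible location of the prize voucher in turn.
If it is in locker 1 (prior 1/11): the attendant has 2 equally likely choices, so probability 1/2; weight (1/11)·(1/2) = 1/22.
If it is in locker 2 (prior 2/11): the attendant has 3 equally likely choices, so probability 1/3; weight (2/11)·(1/3) = 2/33.
If it is in locker 3 (prior 6/11): the attendant has 2 equally likely choices, so probability 1/2; weight (6/11)·(1/2) = 3/11.
If it is in locker 4 (prior 2/11): the attendant opened locker 4, so this case is ruled out; weight (2/11)·0 = 0.
The weights sum to 25/66.
So P(the prize voucher in locker 2 | the attendant opened locker 4) = (2/33) / (25/66) = 4/25.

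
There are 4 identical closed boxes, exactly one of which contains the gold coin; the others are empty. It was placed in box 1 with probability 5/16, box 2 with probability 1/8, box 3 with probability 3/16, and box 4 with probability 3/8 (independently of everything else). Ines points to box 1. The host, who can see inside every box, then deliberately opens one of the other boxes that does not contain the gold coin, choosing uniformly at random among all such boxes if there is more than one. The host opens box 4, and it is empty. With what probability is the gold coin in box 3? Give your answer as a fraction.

Apply Bayes' rule, conditioning on where the gold coin actually is.
If it is in box 1 (prior 5/16): the host has 3 equally likely choices, so probability 1/3; weight (5/16)·(1/3) = 5/48.
If it is in box 2 (prior 1/8): the host has 2 equally likely choices, so probability 1/2; weight (1/8)·(1/2) = 1/16.
If it is in box 3 (prior 3/16): the host has 2 equally likely choices, so probability 1/2; weight (3/16)·(1/2) = 3/32.
If it is in box 4 (prior 3/8): the host opened box 4, so this case is ruled out; weight (3/8)·0 = 0.
The weights sum to 25/96.
So P(the gold coin in box 3 | the host opened box 4) = (3/32) / (25/96) = 9/25.

9/25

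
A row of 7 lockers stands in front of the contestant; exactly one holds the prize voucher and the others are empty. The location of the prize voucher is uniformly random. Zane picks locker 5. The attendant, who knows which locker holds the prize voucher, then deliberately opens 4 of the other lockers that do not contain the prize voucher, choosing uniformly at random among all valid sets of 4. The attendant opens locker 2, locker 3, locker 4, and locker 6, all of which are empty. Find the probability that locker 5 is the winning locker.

Apply Bayes' rule, conditioning on where the prize voucher actually is.
If it is in either of lockers 1 and 7 (prior 1/7 each): the attendant has 5 equally likely choices, so probability 1/5; weight (1/7)·(1/5) = 1/35 each.
If it is in any of lockers 2, 3, 4, and 6 (prior 1/7 each): that locker was opened and seen not to hold the prize — ruled out; weight (1/7)·0 = 0 each.
If it is in locker 5 (prior 1/7): the attendant has 15 equally likely choices, so probability 1/15; weight (1/7)·(1/15) = 1/105.
The weights sum to 1/15.
So P(the prize voucher in locker 5 | the attendant opened locker 2, locker 3, locker 4, and locker 6) = (1/105) / (1/15) = 1/7.

1/7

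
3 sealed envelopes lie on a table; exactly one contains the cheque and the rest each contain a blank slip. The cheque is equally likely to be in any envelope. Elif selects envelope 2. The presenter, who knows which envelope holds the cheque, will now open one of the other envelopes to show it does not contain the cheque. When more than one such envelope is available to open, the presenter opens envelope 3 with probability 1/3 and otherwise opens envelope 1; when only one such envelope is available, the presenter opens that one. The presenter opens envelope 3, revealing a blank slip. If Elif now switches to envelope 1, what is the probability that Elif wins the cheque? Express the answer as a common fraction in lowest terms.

Apply Bayes' rule, conditioning on where the cheque actually is.
If it is in envelope 1 (prior 1/3): only envelope 3 is available, probability 1; weight (1/3)·1 = 1/3.
If it is in envelope 2 (prior 1/3): envelope 3 is available, opened with probability 1/3; weight (1/3)·(1/3) = 1/9.
If it is in envelope 3 (prior 1/3): the presenter opened envelope 3, so this case is ruled out; weight (1/3)·0 = 0.
The weights sum to 4/9.
So P(the cheque in envelope 1 | the presenter opened envelope 3) = (1/3) / (4/9) = 3/4.

3/4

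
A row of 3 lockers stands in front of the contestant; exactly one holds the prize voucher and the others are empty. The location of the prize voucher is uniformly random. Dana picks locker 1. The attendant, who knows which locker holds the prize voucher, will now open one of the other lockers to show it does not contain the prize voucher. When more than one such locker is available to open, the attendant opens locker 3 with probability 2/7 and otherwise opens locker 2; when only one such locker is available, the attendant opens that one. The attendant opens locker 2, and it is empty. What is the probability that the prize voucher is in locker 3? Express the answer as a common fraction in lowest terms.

7/12

Consider each possible location of the prize voucher in turn.
If it is in locker 1 (prior 1/3): locker 3 is available but not opened, probability 5/7; weight (1/3)·(5/7) = 5/21.
If it is in locker 2 (prior 1/3): the attendant opened locker 2, so this case is ruled out; weight (1/3)·0 = 0.
If it is in locker 3 (prior 1/3): only locker 2 is available, probability 1; weight (1/3)·1 = 1/3.
The weights sum to 4/7.
So P(the prize voucher in locker 3 | the attendant opened locker 2) = (1/3) / (4/7) = 7/12.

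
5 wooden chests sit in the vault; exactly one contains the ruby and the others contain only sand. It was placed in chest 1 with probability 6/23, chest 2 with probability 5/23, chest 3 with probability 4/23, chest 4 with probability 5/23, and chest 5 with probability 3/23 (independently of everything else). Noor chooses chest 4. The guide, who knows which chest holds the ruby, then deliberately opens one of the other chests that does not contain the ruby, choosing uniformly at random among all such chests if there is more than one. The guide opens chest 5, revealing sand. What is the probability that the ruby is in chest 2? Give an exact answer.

Apply Bayes' rule, conditioning on where the ruby actually is.
If it is in chest 1 (prior 6/23): the guide has 3 equally likely choices, so probability 1/3; weight (6/23)·(1/3) = 2/23.
If it is in chest 2 (prior 5/23): the guide has 3 equally likely choices, so probability 1/3; weight (5/23)·(1/3) = 5/69.
If it is in chest 3 (prior 4/23): the guide has 3 equally likely choices, so probability 1/3; weight (4/23)·(1/3) = 4/69.
If it is in chest 4 (prior 5/23): the guide has 4 equally likely choices, so probability 1/4; weight (5/23)·(1/4) = 5/92.
If it is in chest 5 (prior 3/23): the guide opened chest 5, so this case is ruled out; weight (3/23)·0 = 0.
The weights sum to 25/92.
So P(the ruby in chest 2 | the guide opened chest 5) = (5/69) / (25/92) = 4/15.

4/15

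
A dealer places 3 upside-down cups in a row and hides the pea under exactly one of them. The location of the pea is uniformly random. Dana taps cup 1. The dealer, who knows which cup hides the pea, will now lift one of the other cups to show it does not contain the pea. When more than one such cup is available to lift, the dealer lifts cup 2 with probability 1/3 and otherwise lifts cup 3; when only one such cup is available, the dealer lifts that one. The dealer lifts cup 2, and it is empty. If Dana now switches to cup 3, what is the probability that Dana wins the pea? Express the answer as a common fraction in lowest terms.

Consider each possible location of the pea in turn.
If it is under cup 1 (prior 1/3): cup 2 is available, opened with probability 1/3; weight (1/3)·(1/3) = 1/9.
If it is under cup 2 (prior 1/3): the dealer opened cup 2, so this case is ruled out; weight (1/3)·0 = 0.
If it is under cup 3 (prior 1/3): only cup 2 is available, probability 1; weight (1/3)·1 = 1/3.
The weights sum to 4/9.
So P(the pea under cup 3 | the dealer opened cup 2) = (1/3) / (4/9) = 3/4.

3/4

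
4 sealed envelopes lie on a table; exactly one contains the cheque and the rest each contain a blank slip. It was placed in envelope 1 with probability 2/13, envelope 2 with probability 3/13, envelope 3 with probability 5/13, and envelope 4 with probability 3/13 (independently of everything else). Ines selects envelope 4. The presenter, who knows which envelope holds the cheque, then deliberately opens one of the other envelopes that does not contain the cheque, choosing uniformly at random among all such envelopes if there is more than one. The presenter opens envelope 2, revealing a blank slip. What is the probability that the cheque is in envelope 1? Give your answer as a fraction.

2/9

Apply Bayes' rule, conditioning on where the cheque actually is.
If it is in envelope 1 (prior 2/13): the presenter has 2 equally likely choices, so probability 1/2; weight (2/13)·(1/2) = 1/13.
If it is in envelope 2 (prior 3/13): the presenter opened envelope 2, so this case is ruled out; weight (3/13)·0 = 0.
If it is in envelope 3 (prior 5/13): the presenter has 2 equally likely choices, so probability 1/2; weight (5/13)·(1/2) = 5/26.
If it is in envelope 4 (prior 3/13): the presenter has 3 equally likely choices, so probability 1/3; weight (3/13)·(1/3) = 1/13.
The weights sum to 9/26.
So P(the cheque in envelope 1 | the presenter opened envelope 2) = (1/13) / (9/26) = 2/9.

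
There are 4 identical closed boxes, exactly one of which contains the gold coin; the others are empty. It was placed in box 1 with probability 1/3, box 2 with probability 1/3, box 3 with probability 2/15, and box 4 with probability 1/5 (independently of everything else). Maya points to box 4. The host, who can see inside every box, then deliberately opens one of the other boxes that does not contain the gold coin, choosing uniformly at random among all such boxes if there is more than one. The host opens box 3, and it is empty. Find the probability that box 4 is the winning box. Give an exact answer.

Apply Bayes' rule, conditioning on where the gold coin actually is.
If it is in either of boxes 1 and 2 (prior 1/3 each): the host has 2 equally likely choices, so probability 1/2; weight (1/3)·(1/2) = 1/6 each.
If it is in box 3 (prior 2/15): the host opened box 3, so this case is ruled out; weight (2/15)·0 = 0.
If it is in box 4 (prior 1/5): the host has 3 equally likely choices, so probability 1/3; weight (1/5)·(1/3) = 1/15.
The weights sum to 2/5.
So P(the gold coin in box 4 | the host opened box 3) = (1/15) / (2/5) = 1/6.

1/6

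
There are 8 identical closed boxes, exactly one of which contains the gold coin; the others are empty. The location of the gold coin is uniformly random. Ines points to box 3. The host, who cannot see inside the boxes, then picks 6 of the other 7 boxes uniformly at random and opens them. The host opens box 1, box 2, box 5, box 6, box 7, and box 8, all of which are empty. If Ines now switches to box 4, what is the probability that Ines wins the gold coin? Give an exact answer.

Because the host chose which boxes to open without knowing where the gold coin is, the choice is independent of the prize location. Learning that none of the 6 opened boxes holds the gold coin simply rules out those 6 locations and leaves the remaining 2 boxes still equally likely by symmetry.
So P(the gold coin in box 4) = 1/2.

1/2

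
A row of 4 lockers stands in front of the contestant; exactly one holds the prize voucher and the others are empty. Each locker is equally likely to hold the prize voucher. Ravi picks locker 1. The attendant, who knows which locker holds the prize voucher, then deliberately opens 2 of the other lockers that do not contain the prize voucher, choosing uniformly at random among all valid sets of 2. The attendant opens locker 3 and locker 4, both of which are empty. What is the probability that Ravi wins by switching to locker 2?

Condition on the true location of the prize voucher.
If it is in locker 1 (prior 1/4): the attendant has 3 equally likely choices, so probability 1/3; weight (1/4)·(1/3) = 1/12.
If it is in locker 2 (prior 1/4): the attendant has no choice, probability 1; weight (1/4)·1 = 1/4.
If it is in either of lockers 3 and 4 (prior 1/4 each): that locker was opened and seen not to hold the prize — ruled out; weight (1/4)·0 = 0 each.
The weights sum to 1/3.
So P(the prize voucher in locker 2 | the attendant opened locker 3 and locker 4) = (1/4) / (1/3) = 3/4.

3/4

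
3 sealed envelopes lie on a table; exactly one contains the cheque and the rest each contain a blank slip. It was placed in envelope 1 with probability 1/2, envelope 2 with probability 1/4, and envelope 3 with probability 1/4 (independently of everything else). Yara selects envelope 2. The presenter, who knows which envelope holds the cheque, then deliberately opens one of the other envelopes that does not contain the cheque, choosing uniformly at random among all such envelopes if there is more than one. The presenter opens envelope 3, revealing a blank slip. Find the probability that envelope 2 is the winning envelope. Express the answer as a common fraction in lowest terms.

1/5

Consider each possible location of the cheque in turn.
If it is in envelope 1 (prior 1/2): the presenter has no choice, probability 1; weight (1/2)·1 = 1/2.
If it is in envelope 2 (prior 1/4): the presenter has 2 equally likely choices, so probability 1/2; weight (1/4)·(1/2) = 1/8.
If it is in envelope 3 (prior 1/4): the presenter opened envelope 3, so this case is ruled out; weight (1/4)·0 = 0.
The weights sum to 5/8.
So P(the cheque in envelope 2 | the presenter opened envelope 3) = (1/8) / (5/8) = 1/5.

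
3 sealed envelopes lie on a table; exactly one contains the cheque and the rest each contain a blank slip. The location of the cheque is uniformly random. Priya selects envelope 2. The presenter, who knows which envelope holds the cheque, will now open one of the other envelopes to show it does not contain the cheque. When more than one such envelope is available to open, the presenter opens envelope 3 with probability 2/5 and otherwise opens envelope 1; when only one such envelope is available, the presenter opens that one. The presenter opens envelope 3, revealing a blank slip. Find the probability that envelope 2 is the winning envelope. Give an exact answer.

2/7

Consider each possible location of the cheque in turn.
If it is in envelope 1 (prior 1/3): only envelope 3 is available, probability 1; weight (1/3)·1 = 1/3.
If it is in envelope 2 (prior 1/3): envelope 3 is available, opened with probability 2/5; weight (1/3)·(2/5) = 2/15.
If it is in envelope 3 (prior 1/3): the presenter opened envelope 3, so this case is ruled out; weight (1/3)·0 = 0.
The weights sum to 7/15.
So P(the cheque in envelope 2 | the presenter opened envelope 3) = (2/15) / (7/15) = 2/7.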